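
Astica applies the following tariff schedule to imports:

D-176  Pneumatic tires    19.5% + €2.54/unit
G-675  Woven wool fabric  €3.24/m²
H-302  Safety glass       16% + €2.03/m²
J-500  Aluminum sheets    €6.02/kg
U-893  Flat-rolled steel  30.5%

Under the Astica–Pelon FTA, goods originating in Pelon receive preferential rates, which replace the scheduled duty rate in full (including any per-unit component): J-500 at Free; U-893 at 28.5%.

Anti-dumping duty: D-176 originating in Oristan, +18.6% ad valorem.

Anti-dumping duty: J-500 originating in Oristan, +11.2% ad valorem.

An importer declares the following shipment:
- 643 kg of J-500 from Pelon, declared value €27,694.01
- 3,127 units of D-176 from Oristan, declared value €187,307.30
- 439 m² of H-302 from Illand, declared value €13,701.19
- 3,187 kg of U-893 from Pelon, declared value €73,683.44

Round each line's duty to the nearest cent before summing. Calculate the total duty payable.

€103,389.80

Line 1 (J-500, Pelon, 643 kg, €27,694.01):
Base rate for J-500 is €6.02/kg.
Origin Pelon qualifies under the Astica–Pelon agreement and J-500 is covered: preferential rate Free applies instead.
The additional-duty order on J-500 targets Oristan, not Pelon; it does not apply.
Duty = €27,694.01 × 0% = €0.00.
Line 2 (D-176, Oristan, 3,127 units, €187,307.30):
Base rate for D-176 is 19.5% + €2.54/unit.
Additional duty on D-176 from Oristan: +18.6%. Applied ad valorem rate: 19.5% + 18.6% = 38.1%.
Duty = €187,307.30 × 38.1% + 3,127 × €2.54 = €79,306.66.
Line 3 (H-302, Illand, 439 m², €13,701.19):
Base rate for H-302 is 16% + €2.03/m².
Duty = €13,701.19 × 16% + 439 × €2.03 = €3,083.36.
Line 4 (U-893, Pelon, 3,187 kg, €73,683.44):
Base rate for U-893 is 30.5%.
Origin Pelon qualifies under the Astica–Pelon agreement and U-893 is covered: preferential rate 28.5% applies instead.
Duty = €73,683.44 × 28.5% = €20,999.78.
Total = €0.00 + €79,306.66 + €3,083.36 + €20,999.78 = €103,389.80.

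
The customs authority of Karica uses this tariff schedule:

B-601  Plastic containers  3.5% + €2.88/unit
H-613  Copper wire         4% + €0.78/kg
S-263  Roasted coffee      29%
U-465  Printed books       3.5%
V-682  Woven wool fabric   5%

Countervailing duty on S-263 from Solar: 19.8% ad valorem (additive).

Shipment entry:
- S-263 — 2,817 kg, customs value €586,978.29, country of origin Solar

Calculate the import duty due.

Line 1 (S-263, Solar, 2,817 kg, €586,978.29):
Base rate for S-263 is 29%.
Additional duty on S-263 from Solar: +19.8%. Applied ad valorem rate: 29% + 19.8% = 48.8%.
Duty = €586,978.29 × 48.8% = €286,445.41.

€286,445.41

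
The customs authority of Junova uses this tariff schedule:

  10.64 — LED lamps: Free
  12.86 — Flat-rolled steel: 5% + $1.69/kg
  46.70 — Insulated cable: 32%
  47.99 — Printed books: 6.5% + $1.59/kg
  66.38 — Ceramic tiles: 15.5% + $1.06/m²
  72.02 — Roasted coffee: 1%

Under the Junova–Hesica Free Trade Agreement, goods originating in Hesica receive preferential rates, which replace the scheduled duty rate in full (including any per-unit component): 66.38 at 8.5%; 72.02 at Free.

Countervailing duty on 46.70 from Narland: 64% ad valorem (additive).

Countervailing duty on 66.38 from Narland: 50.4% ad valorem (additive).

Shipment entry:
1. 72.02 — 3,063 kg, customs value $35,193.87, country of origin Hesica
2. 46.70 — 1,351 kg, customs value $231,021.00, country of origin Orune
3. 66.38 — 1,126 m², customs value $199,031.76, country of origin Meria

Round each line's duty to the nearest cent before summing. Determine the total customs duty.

$105,970.20

Line 1 (72.02, Hesica, 3,063 kg, $35,193.87):
Base rate for 72.02 is 1%.
Origin Hesica qualifies under the Junova–Hesica agreement and 72.02 is covered: preferential rate Free applies instead.
Duty = $35,193.87 × 0% = $0.00.
Line 2 (46.70, Orune, 1,351 kg, $231,021.00):
Base rate for 46.70 is 32%.
The additional-duty order on 46.70 targets Narland, not Orune; it does not apply.
Duty = $231,021.00 × 32% = $73,926.72.
Line 3 (66.38, Meria, 1,126 m², $199,031.76):
Base rate for 66.38 is 15.5% + $1.06/m².
66.38 has an FTA preferential rate, but origin Meria is not Hesica; base rate stands.
The additional-duty order on 66.38 targets Narland, not Meria; it does not apply.
Duty = $199,031.76 × 15.5% + 1,126 × $1.06 = $32,043.48.
Total = $0.00 + $73,926.72 + $32,043.48 = $105,970.20.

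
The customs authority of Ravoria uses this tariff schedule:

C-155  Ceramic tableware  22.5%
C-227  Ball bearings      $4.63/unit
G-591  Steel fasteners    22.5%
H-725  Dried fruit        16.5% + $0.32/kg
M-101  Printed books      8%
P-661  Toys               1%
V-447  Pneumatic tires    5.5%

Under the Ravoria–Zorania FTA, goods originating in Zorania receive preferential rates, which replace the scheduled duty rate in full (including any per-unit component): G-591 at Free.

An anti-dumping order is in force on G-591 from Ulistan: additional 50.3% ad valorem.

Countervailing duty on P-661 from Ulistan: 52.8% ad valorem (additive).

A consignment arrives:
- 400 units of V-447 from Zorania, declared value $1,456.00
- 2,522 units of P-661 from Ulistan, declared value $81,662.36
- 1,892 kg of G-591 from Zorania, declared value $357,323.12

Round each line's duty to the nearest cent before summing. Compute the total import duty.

$44,014.43

Line 1 (V-447, Zorania, 400 units, $1,456.00):
Base rate for V-447 is 5.5%.
Origin Zorania is the FTA partner but V-447 is not on the preference list; base rate stands.
Duty = $1,456.00 × 5.5% = $80.08.
Line 2 (P-661, Ulistan, 2,522 units, $81,662.36):
Base rate for P-661 is 1%.
Additional duty on P-661 from Ulistan: +52.8%. Applied ad valorem rate: 1% + 52.8% = 53.8%.
Duty = $81,662.36 × 53.8% = $43,934.35.
Line 3 (G-591, Zorania, 1,892 kg, $357,323.12):
Base rate for G-591 is 22.5%.
Origin Zorania qualifies under the Ravoria–Zorania agreement and G-591 is covered: preferential rate Free applies instead.
The additional-duty order on G-591 targets Ulistan, not Zorania; it does not apply.
Duty = $357,323.12 × 0% = $0.00.
Total = $80.08 + $43,934.35 + $0.00 = $44,014.43.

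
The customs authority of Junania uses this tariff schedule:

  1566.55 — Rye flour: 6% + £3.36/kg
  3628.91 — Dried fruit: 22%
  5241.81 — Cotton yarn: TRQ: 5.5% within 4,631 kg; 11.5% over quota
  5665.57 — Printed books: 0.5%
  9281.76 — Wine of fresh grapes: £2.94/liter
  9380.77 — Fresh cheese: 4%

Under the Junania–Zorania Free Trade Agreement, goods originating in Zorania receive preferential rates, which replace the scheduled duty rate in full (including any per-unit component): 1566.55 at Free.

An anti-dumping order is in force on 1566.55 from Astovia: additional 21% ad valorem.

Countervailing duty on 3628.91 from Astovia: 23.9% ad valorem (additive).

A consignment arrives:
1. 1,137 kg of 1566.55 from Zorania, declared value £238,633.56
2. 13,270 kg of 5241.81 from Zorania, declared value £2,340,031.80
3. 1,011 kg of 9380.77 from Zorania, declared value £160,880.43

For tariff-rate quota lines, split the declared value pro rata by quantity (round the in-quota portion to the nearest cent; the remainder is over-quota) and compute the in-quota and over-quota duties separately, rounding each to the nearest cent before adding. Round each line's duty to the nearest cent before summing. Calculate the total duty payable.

Line 1 (1566.55, Zorania, 1,137 kg, £238,633.56):
Base rate for 1566.55 is 6% + £3.36/kg.
Origin Zorania qualifies under the Junania–Zorania agreement and 1566.55 is covered: preferential rate Free applies instead.
The additional-duty order on 1566.55 targets Astovia, not Zorania; it does not apply.
Duty = £238,633.56 × 0% = £0.00.
Line 2 (5241.81, Zorania, 13,270 kg, £2,340,031.80):
Code 5241.81 is under a tariff-rate quota (threshold 4,631 kg). In-quota: 4,631 kg at 5.5%; over-quota: 8,639 kg at 11.5%.
Pro-rata value split: in-quota = £2,340,031.80 × 4,631/13,270 = £816,630.54; over-quota = £2,340,031.80 − £816,630.54 = £1,523,401.26.
In-quota duty = £816,630.54 × 5.5% = £44,914.68. Over-quota duty = £1,523,401.26 × 11.5% = £175,191.14.
Line duty = £44,914.68 + £175,191.14 = £220,105.82.
Line 3 (9380.77, Zorania, 1,011 kg, £160,880.43):
Base rate for 9380.77 is 4%.
Origin Zorania is the FTA partner but 9380.77 is not on the preference list; base rate stands.
Duty = £160,880.43 × 4% = £6,435.22.
Total = £0.00 + £220,105.82 + £6,435.22 = £226,541.04.

£226,541.04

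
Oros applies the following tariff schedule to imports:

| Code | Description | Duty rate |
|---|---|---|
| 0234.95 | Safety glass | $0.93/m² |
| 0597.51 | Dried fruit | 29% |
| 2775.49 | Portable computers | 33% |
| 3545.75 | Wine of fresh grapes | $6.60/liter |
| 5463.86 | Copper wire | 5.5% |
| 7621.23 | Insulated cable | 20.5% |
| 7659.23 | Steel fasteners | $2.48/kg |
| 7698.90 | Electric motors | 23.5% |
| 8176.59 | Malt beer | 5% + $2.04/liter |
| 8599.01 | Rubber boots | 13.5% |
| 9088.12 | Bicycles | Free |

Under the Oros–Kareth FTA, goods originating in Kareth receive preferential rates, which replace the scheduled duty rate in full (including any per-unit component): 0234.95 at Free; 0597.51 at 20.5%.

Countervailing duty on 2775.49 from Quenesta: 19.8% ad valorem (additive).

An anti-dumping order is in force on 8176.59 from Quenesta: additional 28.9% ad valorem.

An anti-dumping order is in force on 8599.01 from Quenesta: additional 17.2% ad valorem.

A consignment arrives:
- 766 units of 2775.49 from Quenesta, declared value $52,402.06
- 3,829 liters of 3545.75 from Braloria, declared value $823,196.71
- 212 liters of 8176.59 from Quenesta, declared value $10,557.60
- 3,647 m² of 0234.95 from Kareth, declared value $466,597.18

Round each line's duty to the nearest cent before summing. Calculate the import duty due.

Line 1 (2775.49, Quenesta, 766 units, $52,402.06):
Base rate for 2775.49 is 33%.
Additional duty on 2775.49 from Quenesta: +19.8%. Applied ad valorem rate: 33% + 19.8% = 52.8%.
Duty = $52,402.06 × 52.8% = $27,668.29.
Line 2 (3545.75, Braloria, 3,829 liters, $823,196.71):
Base rate for 3545.75 is $6.60/liter.
Duty = 3,829 × $6.60 = $25,271.40.
Line 3 (8176.59, Quenesta, 212 liters, $10,557.60):
Base rate for 8176.59 is 5% + $2.04/liter.
Additional duty on 8176.59 from Quenesta: +28.9%. Applied ad valorem rate: 5% + 28.9% = 33.9%.
Duty = $10,557.60 × 33.9% + 212 × $2.04 = $4,011.51.
Line 4 (0234.95, Kareth, 3,647 m², $466,597.18):
Base rate for 0234.95 is $0.93/m².
Origin Kareth qualifies under the Oros–Kareth agreement and 0234.95 is covered: preferential rate Free applies instead.
Duty = $466,597.18 × 0% = $0.00.
Total = $27,668.29 + $25,271.40 + $4,011.51 + $0.00 = $56,951.20.

$56,951.20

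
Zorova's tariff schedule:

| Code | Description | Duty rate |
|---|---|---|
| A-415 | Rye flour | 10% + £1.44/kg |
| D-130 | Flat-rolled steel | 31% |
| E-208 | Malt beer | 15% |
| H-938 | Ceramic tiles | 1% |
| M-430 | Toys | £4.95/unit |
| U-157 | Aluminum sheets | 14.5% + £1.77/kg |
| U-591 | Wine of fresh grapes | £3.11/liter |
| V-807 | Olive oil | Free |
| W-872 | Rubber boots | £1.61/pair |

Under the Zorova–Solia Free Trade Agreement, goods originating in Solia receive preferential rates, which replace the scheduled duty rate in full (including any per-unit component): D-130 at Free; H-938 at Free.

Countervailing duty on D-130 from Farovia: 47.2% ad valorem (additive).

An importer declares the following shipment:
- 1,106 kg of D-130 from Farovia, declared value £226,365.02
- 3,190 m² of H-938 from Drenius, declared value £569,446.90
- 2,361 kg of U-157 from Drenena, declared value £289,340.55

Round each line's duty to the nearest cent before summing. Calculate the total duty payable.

Line 1 (D-130, Farovia, 1,106 kg, £226,365.02):
Base rate for D-130 is 31%.
D-130 has an FTA preferential rate, but origin Farovia is not Solia; base rate stands.
Additional duty on D-130 from Farovia: +47.2%. Applied ad valorem rate: 31% + 47.2% = 78.2%.
Duty = £226,365.02 × 78.2% = £177,017.45.
Line 2 (H-938, Drenius, 3,190 m², £569,446.90):
Base rate for H-938 is 1%.
H-938 has an FTA preferential rate, but origin Drenius is not Solia; base rate stands.
Duty = £569,446.90 × 1% = £5,694.47.
Line 3 (U-157, Drenena, 2,361 kg, £289,340.55):
Base rate for U-157 is 14.5% + £1.77/kg.
Duty = £289,340.55 × 14.5% + 2,361 × £1.77 = £46,133.35.
Total = £177,017.45 + £5,694.47 + £46,133.35 = £228,845.27.

£228,845.27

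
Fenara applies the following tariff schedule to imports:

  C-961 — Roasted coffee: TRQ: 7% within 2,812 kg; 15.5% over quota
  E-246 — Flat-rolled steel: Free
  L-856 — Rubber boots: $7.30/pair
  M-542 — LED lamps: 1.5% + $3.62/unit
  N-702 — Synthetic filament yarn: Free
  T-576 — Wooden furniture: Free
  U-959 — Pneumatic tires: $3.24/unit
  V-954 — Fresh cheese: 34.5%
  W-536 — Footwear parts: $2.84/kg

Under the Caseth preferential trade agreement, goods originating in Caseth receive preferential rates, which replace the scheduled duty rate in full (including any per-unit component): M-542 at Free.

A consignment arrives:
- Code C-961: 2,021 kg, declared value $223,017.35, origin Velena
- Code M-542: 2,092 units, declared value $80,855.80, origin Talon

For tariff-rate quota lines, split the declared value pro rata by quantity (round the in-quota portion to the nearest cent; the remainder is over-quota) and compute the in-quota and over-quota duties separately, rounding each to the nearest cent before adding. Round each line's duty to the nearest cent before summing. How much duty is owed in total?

$24,397.09

Line 1 (C-961, Velena, 2,021 kg, $223,017.35):
Code C-961 is under a tariff-rate quota (threshold 2,812 kg). Quantity 2,021 kg is within the quota, so the in-quota rate 7% applies to the full value.
Duty = $223,017.35 × 7% = $15,611.21.
Line 2 (M-542, Talon, 2,092 units, $80,855.80):
Base rate for M-542 is 1.5% + $3.62/unit.
M-542 has an FTA preferential rate, but origin Talon is not Caseth; base rate stands.
Duty = $80,855.80 × 1.5% + 2,092 × $3.62 = $8,785.88.
Total = $15,611.21 + $8,785.88 = $24,397.09.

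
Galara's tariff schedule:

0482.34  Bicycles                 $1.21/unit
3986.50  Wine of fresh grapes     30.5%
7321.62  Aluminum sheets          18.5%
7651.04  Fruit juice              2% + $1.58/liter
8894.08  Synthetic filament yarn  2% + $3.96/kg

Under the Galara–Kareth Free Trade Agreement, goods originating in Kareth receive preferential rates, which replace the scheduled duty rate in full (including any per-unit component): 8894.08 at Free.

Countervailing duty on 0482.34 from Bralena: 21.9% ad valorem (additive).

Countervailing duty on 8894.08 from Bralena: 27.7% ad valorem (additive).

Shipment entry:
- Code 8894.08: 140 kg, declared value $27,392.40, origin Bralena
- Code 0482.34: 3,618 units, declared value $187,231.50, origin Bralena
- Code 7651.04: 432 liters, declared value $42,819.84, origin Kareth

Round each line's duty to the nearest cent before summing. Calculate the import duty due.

Line 1 (8894.08, Bralena, 140 kg, $27,392.40):
Base rate for 8894.08 is 2% + $3.96/kg.
8894.08 has an FTA preferential rate, but origin Bralena is not Kareth; base rate stands.
Additional duty on 8894.08 from Bralena: +27.7%. Applied ad valorem rate: 2% + 27.7% = 29.7%.
Duty = $27,392.40 × 29.7% + 140 × $3.96 = $8,689.94.
Line 2 (0482.34, Bralena, 3,618 units, $187,231.50):
Base rate for 0482.34 is $1.21/unit.
Additional duty on 0482.34 from Bralena: +21.9% ad valorem. Applied ad valorem rate = 21.9%.
Duty = $187,231.50 × 21.9% + 3,618 × $1.21 = $45,381.48.
Line 3 (7651.04, Kareth, 432 liters, $42,819.84):
Base rate for 7651.04 is 2% + $1.58/liter.
Origin Kareth is the FTA partner but 7651.04 is not on the preference list; base rate stands.
Duty = $42,819.84 × 2% + 432 × $1.58 = $1,538.96.
Total = $8,689.94 + $45,381.48 + $1,538.96 = $55,610.38.

$55,610.38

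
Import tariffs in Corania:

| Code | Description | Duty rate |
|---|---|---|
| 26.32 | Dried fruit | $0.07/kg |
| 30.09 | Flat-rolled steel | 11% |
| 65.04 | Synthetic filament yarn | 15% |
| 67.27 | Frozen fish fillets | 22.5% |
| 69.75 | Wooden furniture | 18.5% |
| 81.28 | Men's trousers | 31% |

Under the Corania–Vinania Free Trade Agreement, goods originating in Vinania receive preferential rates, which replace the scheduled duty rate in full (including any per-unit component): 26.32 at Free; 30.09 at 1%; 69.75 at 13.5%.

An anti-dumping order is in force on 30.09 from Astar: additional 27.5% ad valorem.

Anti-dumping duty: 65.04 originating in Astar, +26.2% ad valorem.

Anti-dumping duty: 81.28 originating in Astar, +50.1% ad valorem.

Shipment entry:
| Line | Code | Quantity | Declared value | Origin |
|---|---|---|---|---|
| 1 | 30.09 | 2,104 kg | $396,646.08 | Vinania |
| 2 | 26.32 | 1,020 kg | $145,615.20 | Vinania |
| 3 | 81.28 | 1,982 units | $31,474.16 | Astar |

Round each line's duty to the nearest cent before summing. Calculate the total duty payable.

$29,492.00

Line 1 (30.09, Vinania, 2,104 kg, $396,646.08):
Base rate for 30.09 is 11%.
Origin Vinania qualifies under the Corania–Vinania agreement and 30.09 is covered: preferential rate 1% applies instead.
The additional-duty order on 30.09 targets Astar, not Vinania; it does not apply.
Duty = $396,646.08 × 1% = $3,966.46.
Line 2 (26.32, Vinania, 1,020 kg, $145,615.20):
Base rate for 26.32 is $0.07/kg.
Origin Vinania qualifies under the Corania–Vinania agreement and 26.32 is covered: preferential rate Free applies instead.
Duty = $145,615.20 × 0% = $0.00.
Line 3 (81.28, Astar, 1,982 units, $31,474.16):
Base rate for 81.28 is 31%.
Additional duty on 81.28 from Astar: +50.1%. Applied ad valorem rate: 31% + 50.1% = 81.1%.
Duty = $31,474.16 × 81.1% = $25,525.54.
Total = $3,966.46 + $0.00 + $25,525.54 = $29,492.00.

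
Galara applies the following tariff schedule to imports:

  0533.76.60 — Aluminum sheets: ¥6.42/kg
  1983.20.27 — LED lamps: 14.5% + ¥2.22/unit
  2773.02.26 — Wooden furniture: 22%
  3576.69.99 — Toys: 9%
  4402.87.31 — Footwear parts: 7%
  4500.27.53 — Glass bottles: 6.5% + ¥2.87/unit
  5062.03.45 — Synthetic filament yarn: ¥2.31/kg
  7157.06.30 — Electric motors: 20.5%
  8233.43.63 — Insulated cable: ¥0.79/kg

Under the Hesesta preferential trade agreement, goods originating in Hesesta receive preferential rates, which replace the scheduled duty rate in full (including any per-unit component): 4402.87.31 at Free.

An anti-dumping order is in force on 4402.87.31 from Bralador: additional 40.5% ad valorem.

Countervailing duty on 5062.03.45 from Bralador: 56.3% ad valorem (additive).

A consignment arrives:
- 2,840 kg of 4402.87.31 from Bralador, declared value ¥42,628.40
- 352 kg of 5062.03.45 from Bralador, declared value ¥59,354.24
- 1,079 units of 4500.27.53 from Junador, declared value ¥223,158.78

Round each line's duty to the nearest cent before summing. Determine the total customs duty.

¥72,080.10

Line 1 (4402.87.31, Bralador, 2,840 kg, ¥42,628.40):
Base rate for 4402.87.31 is 7%.
4402.87.31 has an FTA preferential rate, but origin Bralador is not Hesesta; base rate stands.
Additional duty on 4402.87.31 from Bralador: +40.5%. Applied ad valorem rate: 7% + 40.5% = 47.5%.
Duty = ¥42,628.40 × 47.5% = ¥20,248.49.
Line 2 (5062.03.45, Bralador, 352 kg, ¥59,354.24):
Base rate for 5062.03.45 is ¥2.31/kg.
Additional duty on 5062.03.45 from Bralador: +56.3% ad valorem. Applied ad valorem rate = 56.3%.
Duty = ¥59,354.24 × 56.3% + 352 × ¥2.31 = ¥34,229.56.
Line 3 (4500.27.53, Junador, 1,079 units, ¥223,158.78):
Base rate for 4500.27.53 is 6.5% + ¥2.87/unit.
Duty = ¥223,158.78 × 6.5% + 1,079 × ¥2.87 = ¥17,602.05.
Total = ¥20,248.49 + ¥34,229.56 + ¥17,602.05 = ¥72,080.10.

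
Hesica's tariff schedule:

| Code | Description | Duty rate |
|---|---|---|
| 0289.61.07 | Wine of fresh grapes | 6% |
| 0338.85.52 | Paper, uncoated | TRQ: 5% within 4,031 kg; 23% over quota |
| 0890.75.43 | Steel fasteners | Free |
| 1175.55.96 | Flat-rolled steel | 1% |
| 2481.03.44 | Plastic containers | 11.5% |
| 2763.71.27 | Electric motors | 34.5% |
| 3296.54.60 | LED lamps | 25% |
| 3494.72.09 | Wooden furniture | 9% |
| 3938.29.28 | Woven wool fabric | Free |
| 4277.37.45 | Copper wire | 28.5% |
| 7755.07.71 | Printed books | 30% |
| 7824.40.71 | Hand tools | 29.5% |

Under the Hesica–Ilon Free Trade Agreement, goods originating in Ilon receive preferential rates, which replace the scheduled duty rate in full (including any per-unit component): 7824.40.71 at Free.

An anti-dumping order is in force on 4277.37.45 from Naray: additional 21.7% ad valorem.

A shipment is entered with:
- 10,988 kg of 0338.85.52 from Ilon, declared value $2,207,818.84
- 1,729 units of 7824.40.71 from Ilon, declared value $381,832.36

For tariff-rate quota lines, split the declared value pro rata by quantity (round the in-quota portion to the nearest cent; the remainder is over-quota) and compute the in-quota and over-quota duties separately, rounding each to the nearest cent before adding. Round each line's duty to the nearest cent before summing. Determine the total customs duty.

Line 1 (0338.85.52, Ilon, 10,988 kg, $2,207,818.84):
Code 0338.85.52 is under a tariff-rate quota (threshold 4,031 kg). In-quota: 4,031 kg at 5%; over-quota: 6,957 kg at 23%.
Pro-rata value split: in-quota = $2,207,818.84 × 4,031/10,988 = $809,948.83; over-quota = $2,207,818.84 − $809,948.83 = $1,397,870.01.
In-quota duty = $809,948.83 × 5% = $40,497.44. Over-quota duty = $1,397,870.01 × 23% = $321,510.10.
Line duty = $40,497.44 + $321,510.10 = $362,007.54.
Line 2 (7824.40.71, Ilon, 1,729 units, $381,832.36):
Base rate for 7824.40.71 is 29.5%.
Origin Ilon qualifies under the Hesica–Ilon agreement and 7824.40.71 is covered: preferential rate Free applies instead.
Duty = $381,832.36 × 0% = $0.00.
Total = $362,007.54 + $0.00 = $362,007.54.

$362,007.54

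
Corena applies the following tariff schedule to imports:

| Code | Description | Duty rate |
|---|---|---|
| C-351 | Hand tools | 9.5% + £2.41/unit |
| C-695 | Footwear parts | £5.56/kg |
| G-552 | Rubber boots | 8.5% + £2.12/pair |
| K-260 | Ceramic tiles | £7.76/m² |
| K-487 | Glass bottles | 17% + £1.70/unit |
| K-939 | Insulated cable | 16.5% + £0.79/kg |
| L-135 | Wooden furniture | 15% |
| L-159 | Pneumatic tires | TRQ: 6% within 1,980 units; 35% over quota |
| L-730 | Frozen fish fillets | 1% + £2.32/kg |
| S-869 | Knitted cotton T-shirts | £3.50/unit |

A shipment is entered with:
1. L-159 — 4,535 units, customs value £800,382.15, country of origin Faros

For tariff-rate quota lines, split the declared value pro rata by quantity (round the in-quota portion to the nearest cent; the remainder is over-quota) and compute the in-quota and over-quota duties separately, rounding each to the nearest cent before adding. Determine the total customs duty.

£178,793.19

Line 1 (L-159, Faros, 4,535 units, £800,382.15):
Code L-159 is under a tariff-rate quota (threshold 1,980 units). In-quota: 1,980 units at 6%; over-quota: 2,555 units at 35%.
Pro-rata value split: in-quota = £800,382.15 × 1,980/4,535 = £349,450.20; over-quota = £800,382.15 − £349,450.20 = £450,931.95.
In-quota duty = £349,450.20 × 6% = £20,967.01. Over-quota duty = £450,931.95 × 35% = £157,826.18.
Line duty = £20,967.01 + £157,826.18 = £178,793.19.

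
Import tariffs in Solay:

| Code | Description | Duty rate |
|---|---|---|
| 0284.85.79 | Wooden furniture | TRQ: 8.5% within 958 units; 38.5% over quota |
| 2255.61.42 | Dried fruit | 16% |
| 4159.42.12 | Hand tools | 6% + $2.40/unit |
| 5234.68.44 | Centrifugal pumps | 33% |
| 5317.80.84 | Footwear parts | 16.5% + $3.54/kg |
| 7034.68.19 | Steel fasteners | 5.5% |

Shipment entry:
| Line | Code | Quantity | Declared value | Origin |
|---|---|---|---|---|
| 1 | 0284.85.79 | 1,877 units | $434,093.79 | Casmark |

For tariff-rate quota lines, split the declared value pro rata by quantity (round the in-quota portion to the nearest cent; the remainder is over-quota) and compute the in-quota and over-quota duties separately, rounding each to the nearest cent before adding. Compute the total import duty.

Line 1 (0284.85.79, Casmark, 1,877 units, $434,093.79):
Code 0284.85.79 is under a tariff-rate quota (threshold 958 units). In-quota: 958 units at 8.5%; over-quota: 919 units at 38.5%.
Pro-rata value split: in-quota = $434,093.79 × 958/1,877 = $221,556.66; over-quota = $434,093.79 − $221,556.66 = $212,537.13.
In-quota duty = $221,556.66 × 8.5% = $18,832.32. Over-quota duty = $212,537.13 × 38.5% = $81,826.80.
Line duty = $18,832.32 + $81,826.80 = $100,659.12.

$100,659.12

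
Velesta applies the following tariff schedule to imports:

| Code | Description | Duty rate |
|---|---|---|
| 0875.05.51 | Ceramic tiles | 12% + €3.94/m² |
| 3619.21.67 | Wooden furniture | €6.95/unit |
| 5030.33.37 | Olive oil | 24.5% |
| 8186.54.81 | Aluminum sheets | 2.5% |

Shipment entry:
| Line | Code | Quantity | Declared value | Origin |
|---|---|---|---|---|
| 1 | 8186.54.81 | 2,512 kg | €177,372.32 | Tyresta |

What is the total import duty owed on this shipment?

€4,434.31

Line 1 (8186.54.81, Tyresta, 2,512 kg, €177,372.32):
Base rate for 8186.54.81 is 2.5%.
Duty = €177,372.32 × 2.5% = €4,434.31.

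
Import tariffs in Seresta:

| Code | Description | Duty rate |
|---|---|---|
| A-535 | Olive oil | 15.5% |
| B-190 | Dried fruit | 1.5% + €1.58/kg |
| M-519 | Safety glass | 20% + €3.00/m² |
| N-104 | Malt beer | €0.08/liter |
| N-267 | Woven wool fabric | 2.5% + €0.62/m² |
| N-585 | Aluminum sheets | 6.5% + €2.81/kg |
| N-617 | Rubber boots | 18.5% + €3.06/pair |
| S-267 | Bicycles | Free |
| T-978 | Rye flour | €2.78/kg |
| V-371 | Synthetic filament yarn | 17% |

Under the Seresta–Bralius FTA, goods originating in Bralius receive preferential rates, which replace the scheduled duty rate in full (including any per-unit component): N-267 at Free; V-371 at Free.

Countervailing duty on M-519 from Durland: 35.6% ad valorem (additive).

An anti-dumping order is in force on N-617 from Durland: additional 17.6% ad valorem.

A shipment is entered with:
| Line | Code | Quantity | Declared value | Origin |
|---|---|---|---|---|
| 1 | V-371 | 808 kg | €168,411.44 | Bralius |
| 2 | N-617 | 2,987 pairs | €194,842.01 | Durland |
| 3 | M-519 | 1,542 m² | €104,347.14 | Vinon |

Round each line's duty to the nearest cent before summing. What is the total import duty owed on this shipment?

€104,973.62

Line 1 (V-371, Bralius, 808 kg, €168,411.44):
Base rate for V-371 is 17%.
Origin Bralius qualifies under the Seresta–Bralius agreement and V-371 is covered: preferential rate Free applies instead.
Duty = €168,411.44 × 0% = €0.00.
Line 2 (N-617, Durland, 2,987 pairs, €194,842.01):
Base rate for N-617 is 18.5% + €3.06/pair.
Additional duty on N-617 from Durland: +17.6%. Applied ad valorem rate: 18.5% + 17.6% = 36.1%.
Duty = €194,842.01 × 36.1% + 2,987 × €3.06 = €79,478.19.
Line 3 (M-519, Vinon, 1,542 m², €104,347.14):
Base rate for M-519 is 20% + €3.00/m².
The additional-duty order on M-519 targets Durland, not Vinon; it does not apply.
Duty = €104,347.14 × 20% + 1,542 × €3.00 = €25,495.43.
Total = €0.00 + €79,478.19 + €25,495.43 = €104,973.62.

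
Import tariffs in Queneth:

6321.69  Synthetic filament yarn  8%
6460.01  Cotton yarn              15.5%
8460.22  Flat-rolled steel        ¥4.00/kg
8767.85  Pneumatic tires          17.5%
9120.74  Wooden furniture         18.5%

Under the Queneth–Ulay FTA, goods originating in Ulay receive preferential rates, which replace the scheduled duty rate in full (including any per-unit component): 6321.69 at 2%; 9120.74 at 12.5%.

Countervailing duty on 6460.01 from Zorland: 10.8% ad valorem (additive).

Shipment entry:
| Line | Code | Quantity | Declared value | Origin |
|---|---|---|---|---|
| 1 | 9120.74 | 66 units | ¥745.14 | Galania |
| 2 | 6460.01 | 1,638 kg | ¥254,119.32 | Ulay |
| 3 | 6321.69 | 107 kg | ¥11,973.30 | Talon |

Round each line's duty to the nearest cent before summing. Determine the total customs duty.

¥40,484.20

Line 1 (9120.74, Galania, 66 units, ¥745.14):
Base rate for 9120.74 is 18.5%.
9120.74 has an FTA preferential rate, but origin Galania is not Ulay; base rate stands.
Duty = ¥745.14 × 18.5% = ¥137.85.
Line 2 (6460.01, Ulay, 1,638 kg, ¥254,119.32):
Base rate for 6460.01 is 15.5%.
Origin Ulay is the FTA partner but 6460.01 is not on the preference list; base rate stands.
The additional-duty order on 6460.01 targets Zorland, not Ulay; it does not apply.
Duty = ¥254,119.32 × 15.5% = ¥39,388.49.
Line 3 (6321.69, Talon, 107 kg, ¥11,973.30):
Base rate for 6321.69 is 8%.
6321.69 has an FTA preferential rate, but origin Talon is not Ulay; base rate stands.
Duty = ¥11,973.30 × 8% = ¥957.86.
Total = ¥137.85 + ¥39,388.49 + ¥957.86 = ¥40,484.20.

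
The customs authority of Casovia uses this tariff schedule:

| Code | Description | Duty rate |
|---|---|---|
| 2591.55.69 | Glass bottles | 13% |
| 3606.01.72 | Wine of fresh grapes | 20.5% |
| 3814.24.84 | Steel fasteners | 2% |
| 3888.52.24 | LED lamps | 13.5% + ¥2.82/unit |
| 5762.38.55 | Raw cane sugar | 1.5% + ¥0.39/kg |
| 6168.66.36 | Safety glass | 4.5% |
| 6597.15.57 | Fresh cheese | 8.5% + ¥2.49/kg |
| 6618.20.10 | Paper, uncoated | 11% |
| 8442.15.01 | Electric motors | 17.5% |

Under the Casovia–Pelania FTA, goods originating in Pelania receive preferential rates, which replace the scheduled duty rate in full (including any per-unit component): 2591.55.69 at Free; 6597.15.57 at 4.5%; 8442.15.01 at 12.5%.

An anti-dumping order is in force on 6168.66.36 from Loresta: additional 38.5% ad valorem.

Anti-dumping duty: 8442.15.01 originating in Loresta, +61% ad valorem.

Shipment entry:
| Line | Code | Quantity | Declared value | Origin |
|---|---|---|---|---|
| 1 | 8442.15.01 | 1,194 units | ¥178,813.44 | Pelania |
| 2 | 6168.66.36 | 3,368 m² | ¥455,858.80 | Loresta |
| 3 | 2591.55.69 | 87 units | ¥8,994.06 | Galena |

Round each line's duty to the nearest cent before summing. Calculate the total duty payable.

Line 1 (8442.15.01, Pelania, 1,194 units, ¥178,813.44):
Base rate for 8442.15.01 is 17.5%.
Origin Pelania qualifies under the Casovia–Pelania agreement and 8442.15.01 is covered: preferential rate 12.5% applies instead.
The additional-duty order on 8442.15.01 targets Loresta, not Pelania; it does not apply.
Duty = ¥178,813.44 × 12.5% = ¥22,351.68.
Line 2 (6168.66.36, Loresta, 3,368 m², ¥455,858.80):
Base rate for 6168.66.36 is 4.5%.
Additional duty on 6168.66.36 from Loresta: +38.5%. Applied ad valorem rate: 4.5% + 38.5% = 43%.
Duty = ¥455,858.80 × 43% = ¥196,019.28.
Line 3 (2591.55.69, Galena, 87 units, ¥8,994.06):
Base rate for 2591.55.69 is 13%.
2591.55.69 has an FTA preferential rate, but origin Galena is not Pelania; base rate stands.
Duty = ¥8,994.06 × 13% = ¥1,169.23.
Total = ¥22,351.68 + ¥196,019.28 + ¥1,169.23 = ¥219,540.19.

¥219,540.19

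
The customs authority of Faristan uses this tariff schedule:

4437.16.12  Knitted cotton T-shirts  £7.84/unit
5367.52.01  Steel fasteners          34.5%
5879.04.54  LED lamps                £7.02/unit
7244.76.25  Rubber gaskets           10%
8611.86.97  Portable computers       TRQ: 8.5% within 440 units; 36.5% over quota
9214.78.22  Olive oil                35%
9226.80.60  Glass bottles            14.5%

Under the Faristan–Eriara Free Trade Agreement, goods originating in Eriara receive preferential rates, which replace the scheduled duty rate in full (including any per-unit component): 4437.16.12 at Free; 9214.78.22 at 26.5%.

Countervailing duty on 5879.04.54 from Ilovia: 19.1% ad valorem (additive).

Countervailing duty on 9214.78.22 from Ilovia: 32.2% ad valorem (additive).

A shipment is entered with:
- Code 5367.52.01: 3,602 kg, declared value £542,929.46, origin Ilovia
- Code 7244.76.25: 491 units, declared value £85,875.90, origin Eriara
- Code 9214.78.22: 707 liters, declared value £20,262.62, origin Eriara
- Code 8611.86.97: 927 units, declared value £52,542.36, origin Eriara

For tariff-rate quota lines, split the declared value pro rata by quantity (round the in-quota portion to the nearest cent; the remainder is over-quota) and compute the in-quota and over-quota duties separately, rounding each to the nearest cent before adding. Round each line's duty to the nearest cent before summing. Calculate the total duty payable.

£213,462.82

Line 1 (5367.52.01, Ilovia, 3,602 kg, £542,929.46):
Base rate for 5367.52.01 is 34.5%.
Duty = £542,929.46 × 34.5% = £187,310.66.
Line 2 (7244.76.25, Eriara, 491 units, £85,875.90):
Base rate for 7244.76.25 is 10%.
Origin Eriara is the FTA partner but 7244.76.25 is not on the preference list; base rate stands.
Duty = £85,875.90 × 10% = £8,587.59.
Line 3 (9214.78.22, Eriara, 707 liters, £20,262.62):
Base rate for 9214.78.22 is 35%.
Origin Eriara qualifies under the Faristan–Eriara agreement and 9214.78.22 is covered: preferential rate 26.5% applies instead.
The additional-duty order on 9214.78.22 targets Ilovia, not Eriara; it does not apply.
Duty = £20,262.62 × 26.5% = £5,369.59.
Line 4 (8611.86.97, Eriara, 927 units, £52,542.36):
Code 8611.86.97 is under a tariff-rate quota (threshold 440 units). In-quota: 440 units at 8.5%; over-quota: 487 units at 36.5%.
Pro-rata value split: in-quota = £52,542.36 × 440/927 = £24,939.20; over-quota = £52,542.36 − £24,939.20 = £27,603.16.
In-quota duty = £24,939.20 × 8.5% = £2,119.83. Over-quota duty = £27,603.16 × 36.5% = £10,075.15.
Line duty = £2,119.83 + £10,075.15 = £12,194.98.
Total = £187,310.66 + £8,587.59 + £5,369.59 + £12,194.98 = £213,462.82.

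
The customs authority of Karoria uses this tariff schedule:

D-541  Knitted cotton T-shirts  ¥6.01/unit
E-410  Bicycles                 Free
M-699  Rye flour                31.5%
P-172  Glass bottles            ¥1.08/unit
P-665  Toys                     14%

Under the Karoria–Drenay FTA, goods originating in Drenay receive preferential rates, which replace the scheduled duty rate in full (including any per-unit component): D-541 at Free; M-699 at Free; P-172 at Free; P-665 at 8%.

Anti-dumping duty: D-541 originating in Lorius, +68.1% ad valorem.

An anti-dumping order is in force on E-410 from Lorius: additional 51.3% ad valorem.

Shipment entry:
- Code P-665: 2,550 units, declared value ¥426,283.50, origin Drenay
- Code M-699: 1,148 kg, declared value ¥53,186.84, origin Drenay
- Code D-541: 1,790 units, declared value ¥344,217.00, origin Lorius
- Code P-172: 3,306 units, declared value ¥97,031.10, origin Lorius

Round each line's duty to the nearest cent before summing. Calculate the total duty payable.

¥282,842.84

Line 1 (P-665, Drenay, 2,550 units, ¥426,283.50):
Base rate for P-665 is 14%.
Origin Drenay qualifies under the Karoria–Drenay agreement and P-665 is covered: preferential rate 8% applies instead.
Duty = ¥426,283.50 × 8% = ¥34,102.68.
Line 2 (M-699, Drenay, 1,148 kg, ¥53,186.84):
Base rate for M-699 is 31.5%.
Origin Drenay qualifies under the Karoria–Drenay agreement and M-699 is covered: preferential rate Free applies instead.
Duty = ¥53,186.84 × 0% = ¥0.00.
Line 3 (D-541, Lorius, 1,790 units, ¥344,217.00):
Base rate for D-541 is ¥6.01/unit.
D-541 has an FTA preferential rate, but origin Lorius is not Drenay; base rate stands.
Additional duty on D-541 from Lorius: +68.1% ad valorem. Applied ad valorem rate = 68.1%.
Duty = ¥344,217.00 × 68.1% + 1,790 × ¥6.01 = ¥245,169.68.
Line 4 (P-172, Lorius, 3,306 units, ¥97,031.10):
Base rate for P-172 is ¥1.08/unit.
P-172 has an FTA preferential rate, but origin Lorius is not Drenay; base rate stands.
Duty = 3,306 × ¥1.08 = ¥3,570.48.
Total = ¥34,102.68 + ¥0.00 + ¥245,169.68 + ¥3,570.48 = ¥282,842.84.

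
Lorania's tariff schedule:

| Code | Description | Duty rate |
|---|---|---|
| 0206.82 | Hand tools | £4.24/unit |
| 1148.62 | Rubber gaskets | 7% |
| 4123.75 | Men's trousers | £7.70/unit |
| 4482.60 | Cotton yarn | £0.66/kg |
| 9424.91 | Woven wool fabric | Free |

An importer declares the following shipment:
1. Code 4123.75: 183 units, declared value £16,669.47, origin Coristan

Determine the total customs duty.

£1,409.10

Line 1 (4123.75, Coristan, 183 units, £16,669.47):
Base rate for 4123.75 is £7.70/unit.
Duty = 183 × £7.70 = £1,409.10.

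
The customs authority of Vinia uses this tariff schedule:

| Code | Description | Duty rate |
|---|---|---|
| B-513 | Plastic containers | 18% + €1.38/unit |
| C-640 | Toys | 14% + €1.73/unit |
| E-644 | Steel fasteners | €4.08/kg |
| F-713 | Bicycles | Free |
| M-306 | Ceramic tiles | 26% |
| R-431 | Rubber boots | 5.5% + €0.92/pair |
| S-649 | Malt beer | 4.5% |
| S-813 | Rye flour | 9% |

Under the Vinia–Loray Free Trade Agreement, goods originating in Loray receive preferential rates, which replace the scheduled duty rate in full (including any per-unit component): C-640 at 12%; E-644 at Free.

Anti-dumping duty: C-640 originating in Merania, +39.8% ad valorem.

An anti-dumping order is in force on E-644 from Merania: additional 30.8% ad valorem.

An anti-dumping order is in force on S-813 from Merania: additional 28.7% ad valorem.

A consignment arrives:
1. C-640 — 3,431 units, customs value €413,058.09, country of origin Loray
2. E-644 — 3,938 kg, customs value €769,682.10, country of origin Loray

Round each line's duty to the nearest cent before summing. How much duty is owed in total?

€49,566.97

Line 1 (C-640, Loray, 3,431 units, €413,058.09):
Base rate for C-640 is 14% + €1.73/unit.
Origin Loray qualifies under the Vinia–Loray agreement and C-640 is covered: preferential rate 12% applies instead.
The additional-duty order on C-640 targets Merania, not Loray; it does not apply.
Duty = €413,058.09 × 12% = €49,566.97.
Line 2 (E-644, Loray, 3,938 kg, €769,682.10):
Base rate for E-644 is €4.08/kg.
Origin Loray qualifies under the Vinia–Loray agreement and E-644 is covered: preferential rate Free applies instead.
The additional-duty order on E-644 targets Merania, not Loray; it does not apply.
Duty = €769,682.10 × 0% = €0.00.
Total = €49,566.97 + €0.00 = €49,566.97.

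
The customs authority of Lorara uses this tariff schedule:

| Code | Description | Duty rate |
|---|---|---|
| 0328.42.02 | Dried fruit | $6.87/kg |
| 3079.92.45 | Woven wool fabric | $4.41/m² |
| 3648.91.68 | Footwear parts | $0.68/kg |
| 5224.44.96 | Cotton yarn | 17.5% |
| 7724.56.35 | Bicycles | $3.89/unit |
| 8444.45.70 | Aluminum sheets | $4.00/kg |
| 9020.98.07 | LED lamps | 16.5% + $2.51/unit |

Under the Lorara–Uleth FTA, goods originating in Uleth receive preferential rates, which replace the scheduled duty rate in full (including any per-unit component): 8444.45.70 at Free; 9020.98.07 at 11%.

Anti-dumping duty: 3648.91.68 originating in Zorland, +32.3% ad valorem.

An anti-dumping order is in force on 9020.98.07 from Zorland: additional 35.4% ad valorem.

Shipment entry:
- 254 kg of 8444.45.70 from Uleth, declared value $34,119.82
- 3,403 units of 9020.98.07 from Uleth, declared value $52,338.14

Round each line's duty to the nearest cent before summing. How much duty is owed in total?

$5,757.20

Line 1 (8444.45.70, Uleth, 254 kg, $34,119.82):
Base rate for 8444.45.70 is $4.00/kg.
Origin Uleth qualifies under the Lorara–Uleth agreement and 8444.45.70 is covered: preferential rate Free applies instead.
Duty = $34,119.82 × 0% = $0.00.
Line 2 (9020.98.07, Uleth, 3,403 units, $52,338.14):
Base rate for 9020.98.07 is 16.5% + $2.51/unit.
Origin Uleth qualifies under the Lorara–Uleth agreement and 9020.98.07 is covered: preferential rate 11% applies instead.
The additional-duty order on 9020.98.07 targets Zorland, not Uleth; it does not apply.
Duty = $52,338.14 × 11% = $5,757.20.
Total = $0.00 + $5,757.20 = $5,757.20.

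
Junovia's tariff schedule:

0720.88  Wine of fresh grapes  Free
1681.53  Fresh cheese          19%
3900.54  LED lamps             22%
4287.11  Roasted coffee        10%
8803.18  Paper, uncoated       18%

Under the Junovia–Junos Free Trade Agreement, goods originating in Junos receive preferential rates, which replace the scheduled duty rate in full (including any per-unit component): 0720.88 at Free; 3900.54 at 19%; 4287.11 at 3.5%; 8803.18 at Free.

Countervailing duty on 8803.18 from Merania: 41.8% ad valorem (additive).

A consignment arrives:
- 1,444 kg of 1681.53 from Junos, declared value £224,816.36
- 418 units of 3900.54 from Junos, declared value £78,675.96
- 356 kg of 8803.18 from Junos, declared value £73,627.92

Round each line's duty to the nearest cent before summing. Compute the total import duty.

Line 1 (1681.53, Junos, 1,444 kg, £224,816.36):
Base rate for 1681.53 is 19%.
Origin Junos is the FTA partner but 1681.53 is not on the preference list; base rate stands.
Duty = £224,816.36 × 19% = £42,715.11.
Line 2 (3900.54, Junos, 418 units, £78,675.96):
Base rate for 3900.54 is 22%.
Origin Junos qualifies under the Junovia–Junos agreement and 3900.54 is covered: preferential rate 19% applies instead.
Duty = £78,675.96 × 19% = £14,948.43.
Line 3 (8803.18, Junos, 356 kg, £73,627.92):
Base rate for 8803.18 is 18%.
Origin Junos qualifies under the Junovia–Junos agreement and 8803.18 is covered: preferential rate Free applies instead.
The additional-duty order on 8803.18 targets Merania, not Junos; it does not apply.
Duty = £73,627.92 × 0% = £0.00.
Total = £42,715.11 + £14,948.43 + £0.00 = £57,663.54.

£57,663.54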